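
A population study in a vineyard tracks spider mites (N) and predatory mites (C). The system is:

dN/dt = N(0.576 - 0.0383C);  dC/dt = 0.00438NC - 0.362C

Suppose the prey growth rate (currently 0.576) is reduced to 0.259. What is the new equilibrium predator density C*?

At the interior fixed point, setting dN/dt = 0 with N > 0 fixes C* = (prey growth rate)/(NC coefficient) — independent of the other coefficients.
With the change, C* = 0.259/0.0383 = 6.76; it falls from 15.

C* ≈ 6.76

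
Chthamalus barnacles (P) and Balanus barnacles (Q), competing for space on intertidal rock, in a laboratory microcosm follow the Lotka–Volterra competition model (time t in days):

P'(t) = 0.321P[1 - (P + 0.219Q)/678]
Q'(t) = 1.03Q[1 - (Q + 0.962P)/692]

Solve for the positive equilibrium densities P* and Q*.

P* ≈ 667, Q* ≈ 50.4

Setting both brackets to zero gives the nullclines P + 0.219Q = 678 and 0.962P + Q = 692.
Substituting Q = 692 - 0.962P into the first: P(1 - 0.219·0.962) = 678 - 0.219·692.
So P* = 526/0.789 = 667, and then Q* = 692 - 0.962·667 = 50.4.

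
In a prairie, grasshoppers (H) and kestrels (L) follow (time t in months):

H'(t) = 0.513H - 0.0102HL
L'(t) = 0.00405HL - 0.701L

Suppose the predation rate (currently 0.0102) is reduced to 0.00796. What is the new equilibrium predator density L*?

L* ≈ 64.4

At the interior fixed point, setting dH/dt = 0 with H > 0 fixes L* = (prey growth rate)/(HL coefficient) — independent of the other coefficients.
With the change, L* = 0.513/0.00796 = 64.4; it rises from 50.3.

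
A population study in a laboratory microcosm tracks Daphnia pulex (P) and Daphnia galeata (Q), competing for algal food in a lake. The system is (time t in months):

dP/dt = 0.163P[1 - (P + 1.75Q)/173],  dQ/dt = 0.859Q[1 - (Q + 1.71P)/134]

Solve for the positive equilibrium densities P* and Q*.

Setting both brackets to zero gives the nullclines P + 1.75Q = 173 and 1.71P + Q = 134.
Substituting Q = 134 - 1.71P into the first: P(1 - 1.75·1.71) = 173 - 1.75·134.
So P* = -61.5/-1.99 = 30.9, and then Q* = 134 - 1.71·30.9 = 81.2.

P* ≈ 30.9, Q* ≈ 81.2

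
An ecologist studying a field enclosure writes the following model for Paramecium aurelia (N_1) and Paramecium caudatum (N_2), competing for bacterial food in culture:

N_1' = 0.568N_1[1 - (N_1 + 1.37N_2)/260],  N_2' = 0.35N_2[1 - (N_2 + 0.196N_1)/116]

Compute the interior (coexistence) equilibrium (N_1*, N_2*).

N_1* ≈ 138, N_2* ≈ 88.9

Setting both brackets to zero gives the nullclines N_1 + 1.37N_2 = 260 and 0.196N_1 + N_2 = 116.
Substituting N_2 = 116 - 0.196N_1 into the first: N_1(1 - 1.37·0.196) = 260 - 1.37·116.
So N_1* = 101/0.731 = 138, and then N_2* = 116 - 0.196·138 = 88.9.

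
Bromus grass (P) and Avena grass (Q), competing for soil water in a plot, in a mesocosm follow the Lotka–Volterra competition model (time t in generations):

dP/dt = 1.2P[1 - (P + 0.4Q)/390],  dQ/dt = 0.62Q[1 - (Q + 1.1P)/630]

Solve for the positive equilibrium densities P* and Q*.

Setting both brackets to zero gives the nullclines P + 0.4Q = 390 and 1.1P + Q = 630.
Substituting Q = 630 - 1.1P into the first: P(1 - 0.4·1.1) = 390 - 0.4·630.
So P* = 138/0.56 = 246, and then Q* = 630 - 1.1·246 = 359.

P* ≈ 246, Q* ≈ 359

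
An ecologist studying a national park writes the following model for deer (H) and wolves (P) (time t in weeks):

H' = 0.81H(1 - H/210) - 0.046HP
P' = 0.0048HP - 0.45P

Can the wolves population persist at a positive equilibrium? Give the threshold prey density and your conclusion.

The predator equation gives dP/dt > 0 only when H > 0.45/0.0048 = 93.8.
Without the predator, H → K = 210. Since 210 > 93.8, the predator can invade and persist.

Threshold H = 93.8; K > 93.8, so yes, the predator persists.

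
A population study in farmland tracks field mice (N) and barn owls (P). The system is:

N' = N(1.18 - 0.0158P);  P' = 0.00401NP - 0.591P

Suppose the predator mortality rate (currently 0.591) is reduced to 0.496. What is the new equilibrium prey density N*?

At the interior fixed point, setting dP/dt = 0 with P > 0 fixes N* = (predator death rate)/(NP coefficient) — independent of the other coefficients.
With the change, N* = 0.496/0.00401 = 124; it falls from 147.

N* ≈ 124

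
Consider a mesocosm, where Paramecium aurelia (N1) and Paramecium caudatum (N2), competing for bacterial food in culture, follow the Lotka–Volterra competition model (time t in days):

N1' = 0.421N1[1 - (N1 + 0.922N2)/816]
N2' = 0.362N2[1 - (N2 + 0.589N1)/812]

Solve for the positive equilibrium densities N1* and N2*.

N1* ≈ 147, N2* ≈ 725

Setting both brackets to zero gives the nullclines N1 + 0.922N2 = 816 and 0.589N1 + N2 = 812.
Substituting N2 = 812 - 0.589N1 into the first: N1(1 - 0.922·0.589) = 816 - 0.922·812.
So N1* = 67.3/0.457 = 147, and then N2* = 812 - 0.589·147 = 725.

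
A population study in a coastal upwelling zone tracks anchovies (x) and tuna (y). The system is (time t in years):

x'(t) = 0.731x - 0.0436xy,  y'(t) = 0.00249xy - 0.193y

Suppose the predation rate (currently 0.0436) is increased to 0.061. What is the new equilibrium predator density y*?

y* ≈ 12

At the interior fixed point, setting dx/dt = 0 with x > 0 fixes y* = (prey growth rate)/(xy coefficient) — independent of the other coefficients.
With the change, y* = 0.731/0.061 = 12; it falls from 16.8.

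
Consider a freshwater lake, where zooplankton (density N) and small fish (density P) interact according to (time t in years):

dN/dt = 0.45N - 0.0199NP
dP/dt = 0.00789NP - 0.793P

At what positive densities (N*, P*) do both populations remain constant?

Set dP/dt = 0 with P > 0: 0.00789N - 0.793 = 0, so N* = 0.793/0.00789 = 101.
Set dN/dt = 0 with N > 0: 0.45 - 0.0199P = 0, so P* = 0.45/0.0199 = 22.6.

N* ≈ 101, P* ≈ 22.6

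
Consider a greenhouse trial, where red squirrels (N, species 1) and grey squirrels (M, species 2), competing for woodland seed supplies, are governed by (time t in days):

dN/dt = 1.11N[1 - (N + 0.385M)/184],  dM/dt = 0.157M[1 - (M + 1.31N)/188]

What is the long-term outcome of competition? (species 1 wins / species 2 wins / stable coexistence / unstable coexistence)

Compare the nullcline intercepts: K1/α12 = 184/0.385 = 478 > K2 = 188; K2/α21 = 188/1.31 = 144 < K1 = 184.
Since the inequalities point opposite ways, species 1 can invade but species 2 cannot.

species 1 excludes species 2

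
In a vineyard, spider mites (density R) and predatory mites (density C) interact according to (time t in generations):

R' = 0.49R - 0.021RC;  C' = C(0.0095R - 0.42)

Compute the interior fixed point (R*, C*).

R* ≈ 44.2, C* ≈ 23.3

Set dC/dt = 0 with C > 0: 0.0095R - 0.42 = 0, so R* = 0.42/0.0095 = 44.2.
Set dR/dt = 0 with R > 0: 0.49 - 0.021C = 0, so C* = 0.49/0.021 = 23.3.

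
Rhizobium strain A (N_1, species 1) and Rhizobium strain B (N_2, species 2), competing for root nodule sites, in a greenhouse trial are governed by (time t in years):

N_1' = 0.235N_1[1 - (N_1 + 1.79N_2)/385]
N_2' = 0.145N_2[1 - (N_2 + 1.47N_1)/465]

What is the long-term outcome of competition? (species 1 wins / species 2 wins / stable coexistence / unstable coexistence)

unstable coexistence (outcome depends on initial conditions)

Compare the nullcline intercepts: K1/α12 = 385/1.79 = 215 < K2 = 465; K2/α21 = 465/1.47 = 316 < K1 = 385.
Since both are reversed, neither can invade when rare; the interior point is a saddle.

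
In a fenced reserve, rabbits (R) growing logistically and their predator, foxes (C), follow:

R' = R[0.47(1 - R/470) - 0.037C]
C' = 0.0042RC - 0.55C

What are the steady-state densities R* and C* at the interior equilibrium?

R* ≈ 131, C* ≈ 9.16

From dC/dt = 0 with C > 0: 0.0042R* = 0.55, so R* = 131.
Substitute into dR/dt = 0: 0.47(1 - 131/470) = 0.037C*.
The bracket is 0.721, giving C* = 0.339/0.037 = 9.16.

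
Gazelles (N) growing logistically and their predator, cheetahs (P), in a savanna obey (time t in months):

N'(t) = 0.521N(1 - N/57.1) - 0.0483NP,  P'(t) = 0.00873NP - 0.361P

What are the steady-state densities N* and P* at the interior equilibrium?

From dP/dt = 0 with P > 0: 0.00873N* = 0.361, so N* = 41.4.
Substitute into dN/dt = 0: 0.521(1 - 41.4/57.1) = 0.0483P*.
The bracket is 0.276, giving P* = 0.144/0.0483 = 2.98.

N* ≈ 41.4, P* ≈ 2.98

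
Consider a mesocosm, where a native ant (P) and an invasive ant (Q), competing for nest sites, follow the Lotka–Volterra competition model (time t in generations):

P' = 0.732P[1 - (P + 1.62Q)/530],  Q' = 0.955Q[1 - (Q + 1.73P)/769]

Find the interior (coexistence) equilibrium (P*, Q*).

P* ≈ 397, Q* ≈ 82

Setting both brackets to zero gives the nullclines P + 1.62Q = 530 and 1.73P + Q = 769.
Substituting Q = 769 - 1.73P into the first: P(1 - 1.62·1.73) = 530 - 1.62·769.
So P* = -716/-1.8 = 397, and then Q* = 769 - 1.73·397 = 82.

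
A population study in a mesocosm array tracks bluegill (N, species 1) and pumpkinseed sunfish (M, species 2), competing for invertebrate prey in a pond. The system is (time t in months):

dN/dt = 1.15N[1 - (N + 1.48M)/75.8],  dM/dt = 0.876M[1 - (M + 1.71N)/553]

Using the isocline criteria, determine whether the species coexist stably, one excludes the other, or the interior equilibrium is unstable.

Compare the nullcline intercepts: K1/α12 = 75.8/1.48 = 51.2 < K2 = 553; K2/α21 = 553/1.71 = 323 > K1 = 75.8.
Since the inequalities point opposite ways, species 2 can invade but species 1 cannot.

species 2 excludes species 1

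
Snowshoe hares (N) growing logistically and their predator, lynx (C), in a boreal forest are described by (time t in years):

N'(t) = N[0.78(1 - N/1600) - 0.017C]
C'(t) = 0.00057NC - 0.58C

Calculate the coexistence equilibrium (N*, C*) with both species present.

N* ≈ 1020, C* ≈ 16.7

From dC/dt = 0 with C > 0: 0.00057N* = 0.58, so N* = 1020.
Substitute into dN/dt = 0: 0.78(1 - 1020/1600) = 0.017C*.
The bracket is 0.364, giving C* = 0.284/0.017 = 16.7.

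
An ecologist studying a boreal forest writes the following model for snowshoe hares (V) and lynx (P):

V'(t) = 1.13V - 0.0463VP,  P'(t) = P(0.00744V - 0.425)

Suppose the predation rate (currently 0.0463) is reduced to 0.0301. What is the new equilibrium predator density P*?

At the interior fixed point, setting dV/dt = 0 with V > 0 fixes P* = (prey growth rate)/(VP coefficient) — independent of the other coefficients.
With the change, P* = 1.13/0.0301 = 37.5; it rises from 24.4.

P* ≈ 37.5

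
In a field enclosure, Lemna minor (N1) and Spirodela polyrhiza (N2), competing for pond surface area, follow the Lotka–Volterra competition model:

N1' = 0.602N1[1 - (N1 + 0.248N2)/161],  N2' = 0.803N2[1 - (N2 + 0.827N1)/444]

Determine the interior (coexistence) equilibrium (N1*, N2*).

N1* ≈ 64, N2* ≈ 391

Setting both brackets to zero gives the nullclines N1 + 0.248N2 = 161 and 0.827N1 + N2 = 444.
Substituting N2 = 444 - 0.827N1 into the first: N1(1 - 0.248·0.827) = 161 - 0.248·444.
So N1* = 50.9/0.795 = 64, and then N2* = 444 - 0.827·64 = 391.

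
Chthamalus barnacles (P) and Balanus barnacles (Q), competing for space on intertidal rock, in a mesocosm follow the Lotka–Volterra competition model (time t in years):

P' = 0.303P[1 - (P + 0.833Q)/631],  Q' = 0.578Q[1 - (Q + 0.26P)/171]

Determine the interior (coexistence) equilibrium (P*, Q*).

P* ≈ 624, Q* ≈ 8.86

Setting both brackets to zero gives the nullclines P + 0.833Q = 631 and 0.26P + Q = 171.
Substituting Q = 171 - 0.26P into the first: P(1 - 0.833·0.26) = 631 - 0.833·171.
So P* = 489/0.783 = 624, and then Q* = 171 - 0.26·624 = 8.86.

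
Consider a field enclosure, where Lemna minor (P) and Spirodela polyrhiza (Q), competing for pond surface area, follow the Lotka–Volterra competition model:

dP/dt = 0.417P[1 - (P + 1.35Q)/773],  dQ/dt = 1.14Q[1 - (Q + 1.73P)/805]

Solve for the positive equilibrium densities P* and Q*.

P* ≈ 235, Q* ≈ 399

Setting both brackets to zero gives the nullclines P + 1.35Q = 773 and 1.73P + Q = 805.
Substituting Q = 805 - 1.73P into the first: P(1 - 1.35·1.73) = 773 - 1.35·805.
So P* = -314/-1.34 = 235, and then Q* = 805 - 1.73·235 = 399.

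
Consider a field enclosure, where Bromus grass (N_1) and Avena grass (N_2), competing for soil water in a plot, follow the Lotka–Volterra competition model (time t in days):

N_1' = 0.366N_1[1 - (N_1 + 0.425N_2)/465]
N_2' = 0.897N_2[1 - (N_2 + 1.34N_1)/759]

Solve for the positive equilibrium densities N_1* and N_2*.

N_1* ≈ 331, N_2* ≈ 316

Setting both brackets to zero gives the nullclines N_1 + 0.425N_2 = 465 and 1.34N_1 + N_2 = 759.
Substituting N_2 = 759 - 1.34N_1 into the first: N_1(1 - 0.425·1.34) = 465 - 0.425·759.
So N_1* = 142/0.43 = 331, and then N_2* = 759 - 1.34·331 = 316.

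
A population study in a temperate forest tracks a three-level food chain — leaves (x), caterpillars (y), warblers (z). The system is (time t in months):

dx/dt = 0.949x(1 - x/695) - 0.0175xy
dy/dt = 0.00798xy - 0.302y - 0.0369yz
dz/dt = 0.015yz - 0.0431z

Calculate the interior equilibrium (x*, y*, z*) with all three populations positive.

From dz/dt = 0: 0.015y* = 0.0431, so y* = 2.87.
From dx/dt = 0: 0.949(1 - x*/695) = 0.0175·2.87, giving x* = 695·(1 - 0.053) = 658.
From dy/dt = 0: 0.00798·658 - 0.302 = 0.0369z*, so z* = 4.95/0.0369 = 134.

x* ≈ 658, y* ≈ 2.87, z* ≈ 134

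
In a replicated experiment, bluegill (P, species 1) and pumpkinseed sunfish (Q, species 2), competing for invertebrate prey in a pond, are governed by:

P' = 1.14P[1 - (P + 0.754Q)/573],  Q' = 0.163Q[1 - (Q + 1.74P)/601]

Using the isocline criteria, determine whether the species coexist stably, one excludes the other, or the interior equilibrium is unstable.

species 1 excludes species 2

Compare the nullcline intercepts: K1/α12 = 573/0.754 = 760 > K2 = 601; K2/α21 = 601/1.74 = 345 < K1 = 573.
Since the inequalities point opposite ways, species 1 can invade but species 2 cannot.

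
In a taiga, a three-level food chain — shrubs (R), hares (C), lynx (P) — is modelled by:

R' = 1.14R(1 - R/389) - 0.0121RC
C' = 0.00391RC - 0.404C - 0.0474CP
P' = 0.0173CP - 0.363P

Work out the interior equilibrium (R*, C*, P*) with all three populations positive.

From dP/dt = 0: 0.0173C* = 0.363, so C* = 21.
From dR/dt = 0: 1.14(1 - R*/389) = 0.0121·21, giving R* = 389·(1 - 0.223) = 302.
From dC/dt = 0: 0.00391·302 - 0.404 = 0.0474P*, so P* = 0.778/0.0474 = 16.4.

R* ≈ 302, C* ≈ 21, P* ≈ 16.4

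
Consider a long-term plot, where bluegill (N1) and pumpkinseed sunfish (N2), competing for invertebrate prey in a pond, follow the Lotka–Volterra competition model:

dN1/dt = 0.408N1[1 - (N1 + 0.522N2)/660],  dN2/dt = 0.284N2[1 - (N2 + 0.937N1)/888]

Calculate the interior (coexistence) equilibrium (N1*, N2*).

N1* ≈ 385, N2* ≈ 528

Setting both brackets to zero gives the nullclines N1 + 0.522N2 = 660 and 0.937N1 + N2 = 888.
Substituting N2 = 888 - 0.937N1 into the first: N1(1 - 0.522·0.937) = 660 - 0.522·888.
So N1* = 196/0.511 = 385, and then N2* = 888 - 0.937·385 = 528.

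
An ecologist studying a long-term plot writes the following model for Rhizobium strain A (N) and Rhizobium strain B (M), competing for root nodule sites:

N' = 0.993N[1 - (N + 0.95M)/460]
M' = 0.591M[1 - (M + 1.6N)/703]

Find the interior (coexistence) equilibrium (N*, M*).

Setting both brackets to zero gives the nullclines N + 0.95M = 460 and 1.6N + M = 703.
Substituting M = 703 - 1.6N into the first: N(1 - 0.95·1.6) = 460 - 0.95·703.
So N* = -208/-0.52 = 400, and then M* = 703 - 1.6·400 = 63.5.

N* ≈ 400, M* ≈ 63.5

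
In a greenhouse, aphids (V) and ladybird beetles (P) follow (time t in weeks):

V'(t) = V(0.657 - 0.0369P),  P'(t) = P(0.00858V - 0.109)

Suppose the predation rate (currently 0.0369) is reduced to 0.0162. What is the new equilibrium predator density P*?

At the interior fixed point, setting dV/dt = 0 with V > 0 fixes P* = (prey growth rate)/(VP coefficient) — independent of the other coefficients.
With the change, P* = 0.657/0.0162 = 40.6; it rises from 17.8.

P* ≈ 40.6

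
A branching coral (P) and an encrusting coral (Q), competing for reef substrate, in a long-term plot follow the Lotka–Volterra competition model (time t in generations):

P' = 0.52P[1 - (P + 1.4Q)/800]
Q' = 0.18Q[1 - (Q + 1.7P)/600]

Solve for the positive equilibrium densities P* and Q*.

P* ≈ 29, Q* ≈ 551

Setting both brackets to zero gives the nullclines P + 1.4Q = 800 and 1.7P + Q = 600.
Substituting Q = 600 - 1.7P into the first: P(1 - 1.4·1.7) = 800 - 1.4·600.
So P* = -40/-1.38 = 29, and then Q* = 600 - 1.7·29 = 551.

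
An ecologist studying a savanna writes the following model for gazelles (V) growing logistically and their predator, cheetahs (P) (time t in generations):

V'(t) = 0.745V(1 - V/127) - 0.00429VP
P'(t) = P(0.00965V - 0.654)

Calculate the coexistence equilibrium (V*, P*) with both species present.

From dP/dt = 0 with P > 0: 0.00965V* = 0.654, so V* = 67.8.
Substitute into dV/dt = 0: 0.745(1 - 67.8/127) = 0.00429P*.
The bracket is 0.466, giving P* = 0.347/0.00429 = 81.

V* ≈ 67.8, P* ≈ 81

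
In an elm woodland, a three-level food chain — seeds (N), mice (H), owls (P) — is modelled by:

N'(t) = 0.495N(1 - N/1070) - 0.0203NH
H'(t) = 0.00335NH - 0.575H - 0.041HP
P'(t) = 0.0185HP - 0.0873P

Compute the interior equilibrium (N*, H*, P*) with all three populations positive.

N* ≈ 863, H* ≈ 4.72, P* ≈ 56.5

From dP/dt = 0: 0.0185H* = 0.0873, so H* = 4.72.
From dN/dt = 0: 0.495(1 - N*/1070) = 0.0203·4.72, giving N* = 1070·(1 - 0.194) = 863.
From dH/dt = 0: 0.00335·863 - 0.575 = 0.041P*, so P* = 2.32/0.041 = 56.5.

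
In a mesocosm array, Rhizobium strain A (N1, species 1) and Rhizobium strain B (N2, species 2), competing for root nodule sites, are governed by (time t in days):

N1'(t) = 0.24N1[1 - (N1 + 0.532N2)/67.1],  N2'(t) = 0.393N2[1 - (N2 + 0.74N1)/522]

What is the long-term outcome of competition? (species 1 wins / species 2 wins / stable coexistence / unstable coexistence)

Compare the nullcline intercepts: K1/α12 = 67.1/0.532 = 126 < K2 = 522; K2/α21 = 522/0.74 = 705 > K1 = 67.1.
Since the inequalities point opposite ways, species 2 can invade but species 1 cannot.

species 2 excludes species 1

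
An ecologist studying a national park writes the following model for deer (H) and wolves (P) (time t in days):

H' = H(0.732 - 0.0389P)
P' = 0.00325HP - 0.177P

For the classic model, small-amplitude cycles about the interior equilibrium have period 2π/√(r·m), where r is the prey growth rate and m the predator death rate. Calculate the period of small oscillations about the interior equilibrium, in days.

T ≈ 17.5 days

Here r = 0.732 and m = 0.177, so r·m = 0.13.
ω = √0.13 = 0.36 per day, hence T = 2π/ω ≈ 17.5 days.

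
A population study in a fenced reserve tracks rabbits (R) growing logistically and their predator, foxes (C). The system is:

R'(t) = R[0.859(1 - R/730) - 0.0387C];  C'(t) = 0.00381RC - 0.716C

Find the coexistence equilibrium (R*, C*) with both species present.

From dC/dt = 0 with C > 0: 0.00381R* = 0.716, so R* = 188.
Substitute into dR/dt = 0: 0.859(1 - 188/730) = 0.0387C*.
The bracket is 0.743, giving C* = 0.638/0.0387 = 16.5.

R* ≈ 188, C* ≈ 16.5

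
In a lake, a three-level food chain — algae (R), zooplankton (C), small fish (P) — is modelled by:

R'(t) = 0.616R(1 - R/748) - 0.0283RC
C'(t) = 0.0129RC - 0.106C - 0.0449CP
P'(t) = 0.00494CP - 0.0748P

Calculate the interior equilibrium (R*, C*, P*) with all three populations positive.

R* ≈ 228, C* ≈ 15.1, P* ≈ 63

From dP/dt = 0: 0.00494C* = 0.0748, so C* = 15.1.
From dR/dt = 0: 0.616(1 - R*/748) = 0.0283·15.1, giving R* = 748·(1 - 0.696) = 228.
From dC/dt = 0: 0.0129·228 - 0.106 = 0.0449P*, so P* = 2.83/0.0449 = 63.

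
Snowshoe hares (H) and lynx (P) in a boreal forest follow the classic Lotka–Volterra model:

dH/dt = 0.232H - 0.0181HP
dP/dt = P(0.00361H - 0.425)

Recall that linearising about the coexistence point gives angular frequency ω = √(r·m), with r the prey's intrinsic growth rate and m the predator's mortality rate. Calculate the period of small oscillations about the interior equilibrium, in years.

Here r = 0.232 and m = 0.425, so r·m = 0.0986.
ω = √0.0986 = 0.314 per year, hence T = 2π/ω ≈ 20 years.

T ≈ 20 years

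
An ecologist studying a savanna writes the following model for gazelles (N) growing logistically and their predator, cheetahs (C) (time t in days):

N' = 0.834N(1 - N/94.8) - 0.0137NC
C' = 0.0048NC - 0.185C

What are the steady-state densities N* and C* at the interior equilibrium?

N* ≈ 38.5, C* ≈ 36.1

From dC/dt = 0 with C > 0: 0.0048N* = 0.185, so N* = 38.5.
Substitute into dN/dt = 0: 0.834(1 - 38.5/94.8) = 0.0137C*.
The bracket is 0.593, giving C* = 0.495/0.0137 = 36.1.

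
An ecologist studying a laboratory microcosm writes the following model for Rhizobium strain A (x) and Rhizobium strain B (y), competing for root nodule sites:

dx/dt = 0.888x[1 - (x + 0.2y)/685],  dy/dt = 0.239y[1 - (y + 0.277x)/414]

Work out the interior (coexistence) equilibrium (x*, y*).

Setting both brackets to zero gives the nullclines x + 0.2y = 685 and 0.277x + y = 414.
Substituting y = 414 - 0.277x into the first: x(1 - 0.2·0.277) = 685 - 0.2·414.
So x* = 602/0.945 = 638, and then y* = 414 - 0.277·638 = 237.

x* ≈ 638, y* ≈ 237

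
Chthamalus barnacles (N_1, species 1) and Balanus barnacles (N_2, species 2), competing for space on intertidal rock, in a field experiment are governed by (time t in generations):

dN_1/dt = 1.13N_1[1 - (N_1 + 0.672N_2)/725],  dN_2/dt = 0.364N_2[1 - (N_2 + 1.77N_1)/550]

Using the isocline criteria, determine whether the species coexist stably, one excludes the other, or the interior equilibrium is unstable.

species 1 excludes species 2

Compare the nullcline intercepts: K1/α12 = 725/0.672 = 1080 > K2 = 550; K2/α21 = 550/1.77 = 311 < K1 = 725.
Since the inequalities point opposite ways, species 1 can invade but species 2 cannot.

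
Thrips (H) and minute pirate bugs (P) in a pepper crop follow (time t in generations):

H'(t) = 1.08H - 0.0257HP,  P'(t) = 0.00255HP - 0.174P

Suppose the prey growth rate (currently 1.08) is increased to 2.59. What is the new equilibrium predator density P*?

P* ≈ 101

At the interior fixed point, setting dH/dt = 0 with H > 0 fixes P* = (prey growth rate)/(HP coefficient) — independent of the other coefficients.
With the change, P* = 2.59/0.0257 = 101; it rises from 42.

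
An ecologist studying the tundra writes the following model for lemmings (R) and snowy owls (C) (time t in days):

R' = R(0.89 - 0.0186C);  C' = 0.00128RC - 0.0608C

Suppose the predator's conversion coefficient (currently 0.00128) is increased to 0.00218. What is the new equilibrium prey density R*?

R* ≈ 27.9

At the interior fixed point, setting dC/dt = 0 with C > 0 fixes R* = (predator death rate)/(RC coefficient) — independent of the other coefficients.
With the change, R* = 0.0608/0.00218 = 27.9; it falls from 47.5.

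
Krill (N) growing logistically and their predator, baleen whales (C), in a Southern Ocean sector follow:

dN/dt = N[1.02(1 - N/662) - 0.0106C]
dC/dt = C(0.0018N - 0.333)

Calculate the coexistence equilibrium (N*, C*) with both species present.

N* ≈ 185, C* ≈ 69.3

From dC/dt = 0 with C > 0: 0.0018N* = 0.333, so N* = 185.
Substitute into dN/dt = 0: 1.02(1 - 185/662) = 0.0106C*.
The bracket is 0.721, giving C* = 0.735/0.0106 = 69.3.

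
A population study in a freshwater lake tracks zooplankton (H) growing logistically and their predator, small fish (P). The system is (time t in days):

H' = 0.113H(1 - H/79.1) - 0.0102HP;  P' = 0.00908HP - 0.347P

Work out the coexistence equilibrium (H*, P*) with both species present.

From dP/dt = 0 with P > 0: 0.00908H* = 0.347, so H* = 38.2.
Substitute into dH/dt = 0: 0.113(1 - 38.2/79.1) = 0.0102P*.
The bracket is 0.517, giving P* = 0.0584/0.0102 = 5.73.

H* ≈ 38.2, P* ≈ 5.73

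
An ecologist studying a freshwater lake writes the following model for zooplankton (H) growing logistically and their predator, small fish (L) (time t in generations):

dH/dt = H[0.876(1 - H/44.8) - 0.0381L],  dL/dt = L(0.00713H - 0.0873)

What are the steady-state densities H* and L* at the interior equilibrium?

H* ≈ 12.2, L* ≈ 16.7

From dL/dt = 0 with L > 0: 0.00713H* = 0.0873, so H* = 12.2.
Substitute into dH/dt = 0: 0.876(1 - 12.2/44.8) = 0.0381L*.
The bracket is 0.727, giving L* = 0.637/0.0381 = 16.7.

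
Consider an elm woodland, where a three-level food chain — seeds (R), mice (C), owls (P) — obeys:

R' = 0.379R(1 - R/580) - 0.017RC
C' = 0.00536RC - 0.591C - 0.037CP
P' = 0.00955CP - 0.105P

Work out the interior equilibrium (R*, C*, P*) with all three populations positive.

From dP/dt = 0: 0.00955C* = 0.105, so C* = 11.
From dR/dt = 0: 0.379(1 - R*/580) = 0.017·11, giving R* = 580·(1 - 0.493) = 294.
From dC/dt = 0: 0.00536·294 - 0.591 = 0.037P*, so P* = 0.985/0.037 = 26.6.

R* ≈ 294, C* ≈ 11, P* ≈ 26.6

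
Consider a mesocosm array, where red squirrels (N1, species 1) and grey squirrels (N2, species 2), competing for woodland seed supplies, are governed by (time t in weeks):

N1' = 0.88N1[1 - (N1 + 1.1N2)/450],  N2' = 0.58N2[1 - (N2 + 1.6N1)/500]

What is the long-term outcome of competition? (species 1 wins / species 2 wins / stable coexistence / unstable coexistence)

Compare the nullcline intercepts: K1/α12 = 450/1.1 = 409 < K2 = 500; K2/α21 = 500/1.6 = 312 < K1 = 450.
Since both are reversed, neither can invade when rare; the interior point is a saddle.

unstable coexistence (outcome depends on initial conditions)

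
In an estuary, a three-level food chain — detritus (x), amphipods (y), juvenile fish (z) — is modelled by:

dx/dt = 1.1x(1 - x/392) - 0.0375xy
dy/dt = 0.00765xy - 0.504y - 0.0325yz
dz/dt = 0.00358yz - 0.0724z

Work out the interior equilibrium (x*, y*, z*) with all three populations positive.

x* ≈ 122, y* ≈ 20.2, z* ≈ 13.1

From dz/dt = 0: 0.00358y* = 0.0724, so y* = 20.2.
From dx/dt = 0: 1.1(1 - x*/392) = 0.0375·20.2, giving x* = 392·(1 - 0.689) = 122.
From dy/dt = 0: 0.00765·122 - 0.504 = 0.0325z*, so z* = 0.427/0.0325 = 13.1.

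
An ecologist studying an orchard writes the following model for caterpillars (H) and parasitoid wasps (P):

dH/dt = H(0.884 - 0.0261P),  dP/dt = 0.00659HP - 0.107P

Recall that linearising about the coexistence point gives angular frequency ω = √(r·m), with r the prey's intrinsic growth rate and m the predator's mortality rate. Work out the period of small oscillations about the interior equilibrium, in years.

Here r = 0.884 and m = 0.107, so r·m = 0.0946.
ω = √0.0946 = 0.308 per year, hence T = 2π/ω ≈ 20.4 years.

T ≈ 20.4 years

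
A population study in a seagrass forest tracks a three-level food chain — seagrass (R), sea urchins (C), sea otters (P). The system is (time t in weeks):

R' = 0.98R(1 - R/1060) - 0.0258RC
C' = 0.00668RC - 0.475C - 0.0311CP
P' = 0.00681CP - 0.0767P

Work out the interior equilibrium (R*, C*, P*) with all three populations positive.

From dP/dt = 0: 0.00681C* = 0.0767, so C* = 11.3.
From dR/dt = 0: 0.98(1 - R*/1060) = 0.0258·11.3, giving R* = 1060·(1 - 0.297) = 746.
From dC/dt = 0: 0.00668·746 - 0.475 = 0.0311P*, so P* = 4.51/0.0311 = 145.

R* ≈ 746, C* ≈ 11.3, P* ≈ 145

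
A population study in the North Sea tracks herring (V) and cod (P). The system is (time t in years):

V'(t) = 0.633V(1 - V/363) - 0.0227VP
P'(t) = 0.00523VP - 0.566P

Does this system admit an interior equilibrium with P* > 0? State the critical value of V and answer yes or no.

The predator equation gives dP/dt > 0 only when V > 0.566/0.00523 = 108.
Without the predator, V → K = 363. Since 363 > 108, the predator can invade and persist.

Threshold V = 108; K > 108, so yes, the predator persists.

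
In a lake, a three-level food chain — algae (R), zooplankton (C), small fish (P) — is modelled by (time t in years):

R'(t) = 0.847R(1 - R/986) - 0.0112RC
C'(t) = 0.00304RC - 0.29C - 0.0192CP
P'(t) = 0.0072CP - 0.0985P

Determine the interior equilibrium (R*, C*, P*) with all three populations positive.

From dP/dt = 0: 0.0072C* = 0.0985, so C* = 13.7.
From dR/dt = 0: 0.847(1 - R*/986) = 0.0112·13.7, giving R* = 986·(1 - 0.181) = 808.
From dC/dt = 0: 0.00304·808 - 0.29 = 0.0192P*, so P* = 2.17/0.0192 = 113.

R* ≈ 808, C* ≈ 13.7, P* ≈ 113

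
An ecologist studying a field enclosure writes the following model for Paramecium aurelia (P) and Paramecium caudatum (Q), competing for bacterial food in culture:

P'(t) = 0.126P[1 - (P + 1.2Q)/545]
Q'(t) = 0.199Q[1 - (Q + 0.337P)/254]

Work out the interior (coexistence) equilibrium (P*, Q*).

Setting both brackets to zero gives the nullclines P + 1.2Q = 545 and 0.337P + Q = 254.
Substituting Q = 254 - 0.337P into the first: P(1 - 1.2·0.337) = 545 - 1.2·254.
So P* = 240/0.596 = 403, and then Q* = 254 - 0.337·403 = 118.

P* ≈ 403, Q* ≈ 118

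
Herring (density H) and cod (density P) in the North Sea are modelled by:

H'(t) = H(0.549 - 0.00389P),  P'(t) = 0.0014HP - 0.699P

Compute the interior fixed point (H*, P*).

H* ≈ 499, P* ≈ 141

Set dP/dt = 0 with P > 0: 0.0014H - 0.699 = 0, so H* = 0.699/0.0014 = 499.
Set dH/dt = 0 with H > 0: 0.549 - 0.00389P = 0, so P* = 0.549/0.00389 = 141.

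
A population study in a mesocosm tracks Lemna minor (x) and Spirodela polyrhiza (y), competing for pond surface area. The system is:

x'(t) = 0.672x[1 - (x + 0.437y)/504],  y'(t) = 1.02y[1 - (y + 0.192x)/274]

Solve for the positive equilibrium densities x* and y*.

Setting both brackets to zero gives the nullclines x + 0.437y = 504 and 0.192x + y = 274.
Substituting y = 274 - 0.192x into the first: x(1 - 0.437·0.192) = 504 - 0.437·274.
So x* = 384/0.916 = 419, and then y* = 274 - 0.192·419 = 193.

x* ≈ 419, y* ≈ 193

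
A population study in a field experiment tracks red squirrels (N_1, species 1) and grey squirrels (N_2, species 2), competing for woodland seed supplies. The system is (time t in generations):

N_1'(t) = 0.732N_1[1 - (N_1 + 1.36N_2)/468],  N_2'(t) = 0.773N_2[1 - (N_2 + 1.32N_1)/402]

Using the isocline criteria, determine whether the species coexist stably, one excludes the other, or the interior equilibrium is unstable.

Compare the nullcline intercepts: K1/α12 = 468/1.36 = 344 < K2 = 402; K2/α21 = 402/1.32 = 305 < K1 = 468.
Since both are reversed, neither can invade when rare; the interior point is a saddle.

unstable coexistence (outcome depends on initial conditions)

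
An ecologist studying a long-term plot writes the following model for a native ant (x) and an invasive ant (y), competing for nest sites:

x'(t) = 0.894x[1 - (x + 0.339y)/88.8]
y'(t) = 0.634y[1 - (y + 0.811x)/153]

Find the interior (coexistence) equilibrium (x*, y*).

Setting both brackets to zero gives the nullclines x + 0.339y = 88.8 and 0.811x + y = 153.
Substituting y = 153 - 0.811x into the first: x(1 - 0.339·0.811) = 88.8 - 0.339·153.
So x* = 36.9/0.725 = 50.9, and then y* = 153 - 0.811·50.9 = 112.

x* ≈ 50.9, y* ≈ 112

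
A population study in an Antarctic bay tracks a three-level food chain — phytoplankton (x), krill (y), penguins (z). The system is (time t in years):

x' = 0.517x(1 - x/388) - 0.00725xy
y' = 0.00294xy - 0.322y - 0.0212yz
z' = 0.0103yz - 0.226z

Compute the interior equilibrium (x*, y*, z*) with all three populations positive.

x* ≈ 269, y* ≈ 21.9, z* ≈ 22.1

From dz/dt = 0: 0.0103y* = 0.226, so y* = 21.9.
From dx/dt = 0: 0.517(1 - x*/388) = 0.00725·21.9, giving x* = 388·(1 - 0.308) = 269.
From dy/dt = 0: 0.00294·269 - 0.322 = 0.0212z*, so z* = 0.468/0.0212 = 22.1.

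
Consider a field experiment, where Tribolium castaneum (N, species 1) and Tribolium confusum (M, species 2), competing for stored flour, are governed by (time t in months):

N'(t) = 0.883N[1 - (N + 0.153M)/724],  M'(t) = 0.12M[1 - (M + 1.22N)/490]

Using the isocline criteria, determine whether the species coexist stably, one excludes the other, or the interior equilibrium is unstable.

species 1 excludes species 2

Compare the nullcline intercepts: K1/α12 = 724/0.153 = 4730 > K2 = 490; K2/α21 = 490/1.22 = 402 < K1 = 724.
Since the inequalities point opposite ways, species 1 can invade but species 2 cannot.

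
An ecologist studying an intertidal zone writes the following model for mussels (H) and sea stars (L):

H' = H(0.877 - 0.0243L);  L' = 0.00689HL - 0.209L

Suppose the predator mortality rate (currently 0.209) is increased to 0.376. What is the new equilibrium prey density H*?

H* ≈ 54.6

At the interior fixed point, setting dL/dt = 0 with L > 0 fixes H* = (predator death rate)/(HL coefficient) — independent of the other coefficients.
With the change, H* = 0.376/0.00689 = 54.6; it rises from 30.3.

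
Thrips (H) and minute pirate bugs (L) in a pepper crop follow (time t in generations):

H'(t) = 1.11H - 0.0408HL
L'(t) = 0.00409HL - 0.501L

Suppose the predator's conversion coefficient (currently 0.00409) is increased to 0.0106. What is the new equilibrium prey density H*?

At the interior fixed point, setting dL/dt = 0 with L > 0 fixes H* = (predator death rate)/(HL coefficient) — independent of the other coefficients.
With the change, H* = 0.501/0.0106 = 47.3; it falls from 122.

H* ≈ 47.3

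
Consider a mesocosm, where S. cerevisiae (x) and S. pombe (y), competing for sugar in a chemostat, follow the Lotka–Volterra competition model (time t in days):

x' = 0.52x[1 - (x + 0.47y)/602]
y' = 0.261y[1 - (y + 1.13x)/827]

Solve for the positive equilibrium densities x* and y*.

x* ≈ 455, y* ≈ 313

Setting both brackets to zero gives the nullclines x + 0.47y = 602 and 1.13x + y = 827.
Substituting y = 827 - 1.13x into the first: x(1 - 0.47·1.13) = 602 - 0.47·827.
So x* = 213/0.469 = 455, and then y* = 827 - 1.13·455 = 313.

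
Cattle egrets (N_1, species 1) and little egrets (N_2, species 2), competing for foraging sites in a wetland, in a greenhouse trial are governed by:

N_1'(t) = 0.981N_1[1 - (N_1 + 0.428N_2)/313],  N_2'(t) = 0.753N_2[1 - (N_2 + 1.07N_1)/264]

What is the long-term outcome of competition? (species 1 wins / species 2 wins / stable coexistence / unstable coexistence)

Compare the nullcline intercepts: K1/α12 = 313/0.428 = 731 > K2 = 264; K2/α21 = 264/1.07 = 247 < K1 = 313.
Since the inequalities point opposite ways, species 1 can invade but species 2 cannot.

species 1 excludes species 2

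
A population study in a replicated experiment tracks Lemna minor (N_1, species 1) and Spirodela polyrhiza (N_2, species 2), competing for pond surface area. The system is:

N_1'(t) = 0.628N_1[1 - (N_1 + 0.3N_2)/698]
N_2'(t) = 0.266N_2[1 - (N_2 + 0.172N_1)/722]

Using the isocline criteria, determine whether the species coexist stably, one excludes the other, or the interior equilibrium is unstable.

Compare the nullcline intercepts: K1/α12 = 698/0.3 = 2330 > K2 = 722; K2/α21 = 722/0.172 = 4200 > K1 = 698.
Since both inequalities hold, each species can invade when rare, so the interior equilibrium is stable.

stable coexistence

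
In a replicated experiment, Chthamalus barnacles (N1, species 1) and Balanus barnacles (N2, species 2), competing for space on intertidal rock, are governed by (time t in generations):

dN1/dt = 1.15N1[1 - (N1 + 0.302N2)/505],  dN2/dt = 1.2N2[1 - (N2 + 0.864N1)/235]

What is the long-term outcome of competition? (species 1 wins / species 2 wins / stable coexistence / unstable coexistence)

species 1 excludes species 2

Compare the nullcline intercepts: K1/α12 = 505/0.302 = 1670 > K2 = 235; K2/α21 = 235/0.864 = 272 < K1 = 505.
Since the inequalities point opposite ways, species 1 can invade but species 2 cannot.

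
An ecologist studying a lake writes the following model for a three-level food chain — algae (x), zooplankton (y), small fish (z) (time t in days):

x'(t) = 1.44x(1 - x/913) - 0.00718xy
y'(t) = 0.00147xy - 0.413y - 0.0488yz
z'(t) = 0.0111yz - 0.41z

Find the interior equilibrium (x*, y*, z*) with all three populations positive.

x* ≈ 745, y* ≈ 36.9, z* ≈ 14

From dz/dt = 0: 0.0111y* = 0.41, so y* = 36.9.
From dx/dt = 0: 1.44(1 - x*/913) = 0.00718·36.9, giving x* = 913·(1 - 0.184) = 745.
From dy/dt = 0: 0.00147·745 - 0.413 = 0.0488z*, so z* = 0.682/0.0488 = 14.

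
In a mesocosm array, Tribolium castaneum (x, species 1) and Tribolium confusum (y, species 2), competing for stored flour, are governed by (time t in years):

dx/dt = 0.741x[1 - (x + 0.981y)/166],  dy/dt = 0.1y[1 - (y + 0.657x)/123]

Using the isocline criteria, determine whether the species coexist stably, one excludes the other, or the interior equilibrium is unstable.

stable coexistence

Compare the nullcline intercepts: K1/α12 = 166/0.981 = 169 > K2 = 123; K2/α21 = 123/0.657 = 187 > K1 = 166.
Since both inequalities hold, each species can invade when rare, so the interior equilibrium is stable.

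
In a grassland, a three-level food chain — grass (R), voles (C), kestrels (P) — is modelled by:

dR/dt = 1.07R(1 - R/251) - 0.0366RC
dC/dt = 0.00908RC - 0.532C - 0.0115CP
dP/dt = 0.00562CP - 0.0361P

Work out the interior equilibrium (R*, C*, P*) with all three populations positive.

R* ≈ 196, C* ≈ 6.42, P* ≈ 108

From dP/dt = 0: 0.00562C* = 0.0361, so C* = 6.42.
From dR/dt = 0: 1.07(1 - R*/251) = 0.0366·6.42, giving R* = 251·(1 - 0.22) = 196.
From dC/dt = 0: 0.00908·196 - 0.532 = 0.0115P*, so P* = 1.25/0.0115 = 108.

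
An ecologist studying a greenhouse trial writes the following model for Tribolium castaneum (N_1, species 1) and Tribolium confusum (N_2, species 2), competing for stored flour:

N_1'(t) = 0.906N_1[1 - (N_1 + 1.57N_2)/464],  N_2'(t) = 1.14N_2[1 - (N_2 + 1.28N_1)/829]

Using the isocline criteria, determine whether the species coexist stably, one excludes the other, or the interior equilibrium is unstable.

Compare the nullcline intercepts: K1/α12 = 464/1.57 = 296 < K2 = 829; K2/α21 = 829/1.28 = 648 > K1 = 464.
Since the inequalities point opposite ways, species 2 can invade but species 1 cannot.

species 2 excludes species 1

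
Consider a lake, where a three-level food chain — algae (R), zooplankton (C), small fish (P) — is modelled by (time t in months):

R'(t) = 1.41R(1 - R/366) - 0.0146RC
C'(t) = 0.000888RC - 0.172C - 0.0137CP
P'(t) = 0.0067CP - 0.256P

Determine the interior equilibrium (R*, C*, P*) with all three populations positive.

R* ≈ 221, C* ≈ 38.2, P* ≈ 1.78

From dP/dt = 0: 0.0067C* = 0.256, so C* = 38.2.
From dR/dt = 0: 1.41(1 - R*/366) = 0.0146·38.2, giving R* = 366·(1 - 0.396) = 221.
From dC/dt = 0: 0.000888·221 - 0.172 = 0.0137P*, so P* = 0.0244/0.0137 = 1.78.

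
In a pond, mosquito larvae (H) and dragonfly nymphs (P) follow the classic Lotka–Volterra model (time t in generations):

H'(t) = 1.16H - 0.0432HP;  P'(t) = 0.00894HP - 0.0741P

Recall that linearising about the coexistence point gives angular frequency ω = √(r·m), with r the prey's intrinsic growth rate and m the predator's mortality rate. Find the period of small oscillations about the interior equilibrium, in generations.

Here r = 1.16 and m = 0.0741, so r·m = 0.086.
ω = √0.086 = 0.293 per generation, hence T = 2π/ω ≈ 21.4 generations.

T ≈ 21.4 generations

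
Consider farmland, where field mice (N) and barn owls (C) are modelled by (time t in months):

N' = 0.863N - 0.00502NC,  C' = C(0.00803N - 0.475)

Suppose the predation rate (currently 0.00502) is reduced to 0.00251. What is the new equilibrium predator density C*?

C* ≈ 344

At the interior fixed point, setting dN/dt = 0 with N > 0 fixes C* = (prey growth rate)/(NC coefficient) — independent of the other coefficients.
With the change, C* = 0.863/0.00251 = 344; it rises from 172.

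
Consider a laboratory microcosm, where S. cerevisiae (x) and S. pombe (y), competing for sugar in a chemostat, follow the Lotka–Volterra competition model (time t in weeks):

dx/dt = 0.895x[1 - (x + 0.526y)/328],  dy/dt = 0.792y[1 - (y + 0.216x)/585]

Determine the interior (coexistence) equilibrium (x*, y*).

Setting both brackets to zero gives the nullclines x + 0.526y = 328 and 0.216x + y = 585.
Substituting y = 585 - 0.216x into the first: x(1 - 0.526·0.216) = 328 - 0.526·585.
So x* = 20.3/0.886 = 22.9, and then y* = 585 - 0.216·22.9 = 580.

x* ≈ 22.9, y* ≈ 580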